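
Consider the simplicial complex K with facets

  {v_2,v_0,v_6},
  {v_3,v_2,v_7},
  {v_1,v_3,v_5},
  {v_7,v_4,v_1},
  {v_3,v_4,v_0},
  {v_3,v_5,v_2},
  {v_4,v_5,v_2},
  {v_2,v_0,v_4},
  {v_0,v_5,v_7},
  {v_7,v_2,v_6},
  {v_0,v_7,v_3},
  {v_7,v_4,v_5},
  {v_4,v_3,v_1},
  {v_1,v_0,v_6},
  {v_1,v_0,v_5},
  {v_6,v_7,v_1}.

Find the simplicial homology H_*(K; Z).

H_0 = Z,  H_1 = Z^2,  H_2 = Z.

Take the total order v_0 < v_1 < v_2 < v_3 < v_4 < v_5 < v_6 < v_7 on the vertex set. Then K (dimension 2) consists of the simplices:

  0-simplices (8): [v_0], [v_1], [v_2], [v_3], [v_4], [v_5], [v_6], [v_7]
  1-simplices (24): (24 of them)
  2-simplices (16): (16 of them)

Hence C_0 ≅ Z^8, C_1 ≅ Z^24, C_2 ≅ Z^16.

∂_1: C_1 → C_0 is given by ∂[p,q] = [q] − [p].
This gives a 8×24 integer matrix of rank 7; reducing to Smith normal form yields diagonal entries (1,1,1,1,1,1,1).

Boundary ∂_2: C_2 → C_1 sends each 2-simplex [p,q,r] to [q,r] − [p,r] + [p,q]. For instance
  ∂[v_2,v_3,v_7] = [v_3,v_7] − [v_2,v_7] + [v_2,v_3],
  ∂[v_0,v_1,v_6] = [v_1,v_6] − [v_0,v_6] + [v_0,v_1].
The 24×16 boundary matrix has rank 15 and Smith normal form diag(1,1,1,1,1,1,1,1,1,1,1,1,1,1,1).

From H_k ≅ ker(∂_k) / im(∂_{k+1}) we obtain:

  H_0: rank C_0 − rank ∂_1 = 8 − 7 = 1, and the invariant factors of ∂_1 are all 1, so H_0 = Z.
  H_1: rank ker ∂_1 − rank ∂_2 = (24 − 7) − 15 = 2, and the invariant factors of ∂_2 are all 1, so H_1 = Z^2.
  H_2: rank ker ∂_2 − rank ∂_3 = (16 − 15) − 0 = 1, and there is no ∂_3, so H_2 = Z.

As a check, the Euler characteristic is 8 − 24 + 16 = 0, which agrees with 1 − 2 + 1 = 0.
(K is a triangulation of the torus T^2.)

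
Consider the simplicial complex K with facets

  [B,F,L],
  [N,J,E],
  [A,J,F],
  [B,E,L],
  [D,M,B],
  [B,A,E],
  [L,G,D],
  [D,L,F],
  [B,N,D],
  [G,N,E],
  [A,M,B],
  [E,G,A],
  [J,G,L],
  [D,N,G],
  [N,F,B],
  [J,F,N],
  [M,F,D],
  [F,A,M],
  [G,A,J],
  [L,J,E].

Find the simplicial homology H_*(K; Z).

H_0 ≅ Z,  H_1 ≅ Z ⊕ Z/2,  H_2 = 0.

We work with the vertex ordering A < B < D < E < F < G < J < L < M < N. The simplices of K, each written with vertices in increasing order, are:

  0-simplices (10): A, B, D, E, F, G, J, L, M, N
  1-simplices (30): AB, AE, AF, AG, AJ, AM, BD, BE, BF, BL, BM, BN, DF, DG, DL, DM, DN, EG, EJ, EL, EN, FJ, FL, FM, FN, GJ, GL, GN, JL, JN
  2-simplices (20): ABE, ABM, AEG, AFJ, AFM, AGJ, BDM, BDN, BEL, BFL, BFN, DFL, DFM, DGL, DGN, EGN, EJL, EJN, FJN, GJL

giving chain groups C_0 ≅ Z^10, C_1 ≅ Z^30, C_2 ≅ Z^20.

∂_1: C_1 → C_0 is given by ∂[p,q] = [q] − [p]. For instance
  ∂FJ = J − F.
This gives a 10×30 integer matrix of rank 9; reducing to Smith normal form yields diagonal entries (1,1,1,1,1,1,1,1,1).

Boundary ∂_2: C_2 → C_1 maps a triangle to the signed sum of its edges. For instance
  ∂BDN = DN − BN + BD,
  ∂AGJ = GJ − AJ + AG.
The 30×20 boundary matrix has rank 20 and Smith normal form diag(1,1,1,1,1,1,1,1,1,1,1,1,1,1,1,1,1,1,1,2).

Reading off H_k = ker ∂_k / im ∂_{k+1}:

  H_0: rank C_0 − rank ∂_1 = 10 − 9 = 1, and the invariant factors of ∂_1 are all 1, so H_0 = Z.
  H_1: rank ker ∂_1 − rank ∂_2 = (30 − 9) − 20 = 1, and ∂_2 has invariant factor 2 > 1, so H_1 = Z ⊕ Z/2.
  H_2: rank ker ∂_2 − rank ∂_3 = (20 − 20) − 0 = 0, and there is no ∂_3, so H_2 = 0.

As a check, the Euler characteristic is 10 − 30 + 20 = 0, which agrees with 1 − 1 + 0 = 0.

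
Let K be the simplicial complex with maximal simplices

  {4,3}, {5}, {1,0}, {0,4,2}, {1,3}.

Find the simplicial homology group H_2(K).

Order the vertices as 0 < 1 < 2 < 3 < 4 < 5. Listing each simplex with vertices in this order, K has dimension 2 with simplices:

  0-simplices (6): [0], [1], [2], [3], [4], [5]
  1-simplices (6): [0,1], [0,2], [0,4], [1,3], [2,4], [3,4]
  2-simplices (1): [0,2,4]

Hence C_0 ≅ Z^6, C_1 ≅ Z^6, C_2 ≅ Z^1.

∂_1: C_1 → C_0 is given by ∂[p,q] = [q] − [p]. For instance
  ∂[0,2] = [2] − [0].
The resulting 6×6 matrix has rank 4, and its Smith normal form has invariant factors (1,1,1,1).

Boundary ∂_2: C_2 → C_1 acts by ∂[p,q,r] = [q,r] − [p,r] + [p,q]. For instance
  ∂[0,2,4] = [2,4] − [0,4] + [0,2].
As a 6×1 matrix over Z this has rank 1, with invariant factors (1).

From H_k ≅ ker(∂_k) / im(∂_{k+1}) we obtain:

  H_2: rank ker ∂_2 − rank ∂_3 = (1 − 1) − 0 = 0, and there is no ∂_3, so H_2 ≅ 0.

H_2 ≅ 0.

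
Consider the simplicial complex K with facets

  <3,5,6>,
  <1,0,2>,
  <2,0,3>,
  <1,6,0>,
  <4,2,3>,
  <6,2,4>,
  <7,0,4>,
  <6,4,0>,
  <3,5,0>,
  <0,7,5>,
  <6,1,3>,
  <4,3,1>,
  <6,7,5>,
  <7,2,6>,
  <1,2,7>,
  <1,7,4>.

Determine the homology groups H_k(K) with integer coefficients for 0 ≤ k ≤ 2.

Take the total order 0 < 1 < 2 < 3 < 4 < 5 < 6 < 7 on the vertex set. Then K (dimension 2) consists of the simplices:

  0-simplices (8): [0], [1], [2], [3], [4], [5], [6], [7]
  1-simplices (24): (24 of them)
  2-simplices (16): [0,1,2], [0,1,6], [0,2,3], [0,3,5], [0,4,6], [0,4,7], [0,5,7], [1,2,7], [1,3,4], [1,3,6], [1,4,7], [2,3,4], [2,4,6], [2,6,7], [3,5,6], [5,6,7]

so the chain groups are C_0 ≅ Z^8, C_1 ≅ Z^24, C_2 ≅ Z^16.

Boundary ∂_1: C_1 → C_0 maps an edge to its endpoints' difference, ∂[p,q] = q − p. For instance
  ∂[3,4] = [4] − [3].
The resulting 8×24 matrix has rank 7, and its Smith normal form has invariant factors (1,1,1,1,1,1,1).

Boundary ∂_2: C_2 → C_1 sends each 2-simplex [p,q,r] to [q,r] − [p,r] + [p,q]. For instance
  ∂[0,4,6] = [4,6] − [0,6] + [0,4],
  ∂[0,1,2] = [1,2] − [0,2] + [0,1].
This gives a 24×16 integer matrix of rank 15; reducing to Smith normal form yields diagonal entries (1,1,1,1,1,1,1,1,1,1,1,1,1,1,1).

Now H_k = ker ∂_k / im ∂_{k+1}, so:

  H_0: rank C_0 − rank ∂_1 = 8 − 7 = 1, and the invariant factors of ∂_1 are all 1, so H_0 ≅ Z.
  H_1: rank ker ∂_1 − rank ∂_2 = (24 − 7) − 15 = 2, and the invariant factors of ∂_2 are all 1, so H_1 ≅ Z^2.
  H_2: rank ker ∂_2 − rank ∂_3 = (16 − 15) − 0 = 1, and there is no ∂_3, so H_2 ≅ Z.

As a check, the Euler characteristic is 8 − 24 + 16 = 0, which agrees with 1 − 2 + 1 = 0.

H_0 = Z,  H_1 = Z^2,  H_2 = Z.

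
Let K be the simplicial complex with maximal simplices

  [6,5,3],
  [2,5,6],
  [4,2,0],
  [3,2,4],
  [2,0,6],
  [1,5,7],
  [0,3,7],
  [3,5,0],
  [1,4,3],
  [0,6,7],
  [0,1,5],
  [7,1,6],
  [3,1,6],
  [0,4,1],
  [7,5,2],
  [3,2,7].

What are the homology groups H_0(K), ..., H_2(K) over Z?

H_0 = Z,  H_1 = Z^2,  H_2 = Z.

K has 8 vertices, 24 edges, 16 triangles.
rank ∂_0 = 0, rank ∂_1 = 7 ⇒ b_0 = 8 − 0 − 7 = 1; all invariant factors of ∂_1 are 1 so no torsion. So H_0 ≅ Z.
rank ∂_1 = 7, rank ∂_2 = 15 ⇒ b_1 = 24 − 7 − 15 = 2; all invariant factors of ∂_2 are 1 so no torsion. So H_1 ≅ Z^2.
rank ∂_2 = 15, rank ∂_3 = 0 ⇒ b_2 = 16 − 15 − 0 = 1. So H_2 ≅ Z.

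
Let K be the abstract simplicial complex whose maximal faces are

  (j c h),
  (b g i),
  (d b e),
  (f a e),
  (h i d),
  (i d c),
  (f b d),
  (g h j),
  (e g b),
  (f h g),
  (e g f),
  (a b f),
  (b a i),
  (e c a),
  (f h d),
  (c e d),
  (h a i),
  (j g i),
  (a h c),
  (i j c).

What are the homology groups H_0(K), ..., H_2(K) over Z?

H_0 ≅ Z,  H_1 ≅ Z ⊕ Z/2,  H_2 = 0.

Take the total order a < b < c < d < e < f < g < h < i < j on the vertex set. Then K (dimension 2) consists of the simplices:

  0-simplices (10): a, b, c, d, e, f, g, h, i, j
  1-simplices (30): ab, ac, ae, af, ah, ai, bd, be, bf, bg, bi, cd, ce, ch, ci, cj, de, df, dh, di, ef, eg, fg, fh, gh, gi, gj, hi, hj, ij
  2-simplices (20): abf, abi, ace, ach, aef, ahi, bde, bdf, beg, bgi, cde, cdi, chj, cij, dfh, dhi, efg, fgh, ghj, gij

giving chain groups C_0 ≅ Z^10, C_1 ≅ Z^30, C_2 ≅ Z^20.

The boundary map ∂_1: C_1 → C_0 maps an edge to its endpoints' difference, ∂[p,q] = q − p. For instance
  ∂df = f − d.
As a 10×30 matrix over Z this has rank 9, with invariant factors (1,1,1,1,1,1,1,1,1).

Boundary ∂_2: C_2 → C_1 sends each 2-simplex [p,q,r] to [q,r] − [p,r] + [p,q]. For instance
  ∂bde = de − be + bd,
  ∂dfh = fh − dh + df.
This gives a 30×20 integer matrix of rank 20; reducing to Smith normal form yields diagonal entries (1,1,1,1,1,1,1,1,1,1,1,1,1,1,1,1,1,1,1,2).

Reading off H_k = ker ∂_k / im ∂_{k+1}:

  H_0: rank C_0 − rank ∂_1 = 10 − 9 = 1, and the invariant factors of ∂_1 are all 1, so H_0 ≅ Z.
  H_1: rank ker ∂_1 − rank ∂_2 = (30 − 9) − 20 = 1, and ∂_2 has invariant factor 2 > 1, so H_1 ≅ Z ⊕ Z/2.
  H_2: rank ker ∂_2 − rank ∂_3 = (20 − 20) − 0 = 0, and there is no ∂_3, so H_2 ≅ 0.

(K is a triangulation of the Klein bottle.)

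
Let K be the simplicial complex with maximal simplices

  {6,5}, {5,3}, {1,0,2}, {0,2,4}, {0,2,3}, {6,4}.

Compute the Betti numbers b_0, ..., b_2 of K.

b_0 = 1, b_1 = 1, b_2 = 0.

Take the total order 0 < 1 < 2 < 3 < 4 < 5 < 6 on the vertex set. Then K (dimension 2) consists of the simplices:

  0-simplices (7): [0], [1], [2], [3], [4], [5], [6]
  1-simplices (10): [0,1], [0,2], [0,3], [0,4], [1,2], [2,3], [2,4], [3,5], [4,6], [5,6]
  2-simplices (3): [0,1,2], [0,2,3], [0,2,4]

giving chain groups C_0 ≅ Z^7, C_1 ≅ Z^10, C_2 ≅ Z^3.

The boundary map ∂_1: C_1 → C_0 is given by ∂[p,q] = [q] − [p].
As a 7×10 matrix over Z this has rank 6, with invariant factors (1,1,1,1,1,1).

∂_2: C_2 → C_1 sends each 2-simplex [p,q,r] to [q,r] − [p,r] + [p,q]. For instance
  ∂[0,2,3] = [2,3] − [0,3] + [0,2],
  ∂[0,2,4] = [2,4] − [0,4] + [0,2].
The 10×3 boundary matrix has rank 3 and Smith normal form diag(1,1,1).

Now H_k = ker ∂_k / im ∂_{k+1}, so:

  H_0: rank C_0 − rank ∂_1 = 7 − 6 = 1, and the invariant factors of ∂_1 are all 1, so H_0 ≅ Z.
  H_1: rank ker ∂_1 − rank ∂_2 = (10 − 6) − 3 = 1, and the invariant factors of ∂_2 are all 1, so H_1 ≅ Z.
  H_2: rank ker ∂_2 − rank ∂_3 = (3 − 3) − 0 = 0, and there is no ∂_3, so H_2 ≅ 0.

Hence the Betti numbers are b_0 = 1, b_1 = 1, b_2 = 0.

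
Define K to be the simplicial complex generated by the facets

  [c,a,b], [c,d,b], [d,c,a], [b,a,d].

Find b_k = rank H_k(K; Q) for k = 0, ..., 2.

Take the total order a < b < c < d on the vertex set. Then K (dimension 2) consists of the simplices:

  0-simplices (4): a, b, c, d
  1-simplices (6): ab, ac, ad, bc, bd, cd
  2-simplices (4): abc, abd, acd, bcd

so the chain groups are C_0 ≅ Z^4, C_1 ≅ Z^6, C_2 ≅ Z^4.

Boundary ∂_1: C_1 → C_0 sends each edge [p,q] (with p < q) to q − p.
The 4×6 boundary matrix has rank 3 and Smith normal form diag(1,1,1).

∂_2: C_2 → C_1 sends each 2-simplex [p,q,r] to [q,r] − [p,r] + [p,q]. For instance
  ∂abd = bd − ad + ab,
  ∂bcd = cd − bd + bc.
The 6×4 boundary matrix has rank 3 and Smith normal form diag(1,1,1).

Computing H_k = (kernel of ∂_k) / (image of ∂_{k+1}):

  H_0: rank C_0 − rank ∂_1 = 4 − 3 = 1, and the invariant factors of ∂_1 are all 1, so H_0 ≅ Z.
  H_1: rank ker ∂_1 − rank ∂_2 = (6 − 3) − 3 = 0, and the invariant factors of ∂_2 are all 1, so H_1 ≅ 0.
  H_2: rank ker ∂_2 − rank ∂_3 = (4 − 3) − 0 = 1, and there is no ∂_3, so H_2 ≅ Z.

As a check, the Euler characteristic is 4 − 6 + 4 = 2, which agrees with 1 − 0 + 1 = 2.
(K is a triangulation of the 2-sphere S^2.)

Hence the Betti numbers are b_0 = 1, b_1 = 0, b_2 = 1.

b_0 = 1, b_1 = 0, b_2 = 1.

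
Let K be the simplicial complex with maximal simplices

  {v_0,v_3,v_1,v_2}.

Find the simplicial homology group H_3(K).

H_3 ≅ 0.

We work with the vertex ordering v_0 < v_1 < v_2 < v_3. The simplices of K, each written with vertices in increasing order, are:

  0-simplices (4): [v_0], [v_1], [v_2], [v_3]
  1-simplices (6): [v_0,v_1], [v_0,v_2], [v_0,v_3], [v_1,v_2], [v_1,v_3], [v_2,v_3]
  2-simplices (4): [v_0,v_1,v_2], [v_0,v_1,v_3], [v_0,v_2,v_3], [v_1,v_2,v_3]
  3-simplices (1): [v_0,v_1,v_2,v_3]

so the chain groups are C_0 ≅ Z^4, C_1 ≅ Z^6, C_2 ≅ Z^4, C_3 ≅ Z^1.

The boundary map ∂_1: C_1 → C_0 is given by ∂[p,q] = [q] − [p]. For instance
  ∂[v_0,v_2] = [v_2] − [v_0].
The 4×6 boundary matrix has rank 3 and Smith normal form diag(1,1,1).

∂_2: C_2 → C_1 acts by ∂[p,q,r] = [q,r] − [p,r] + [p,q]. For instance
  ∂[v_0,v_1,v_3] = [v_1,v_3] − [v_0,v_3] + [v_0,v_1],
  ∂[v_1,v_2,v_3] = [v_2,v_3] − [v_1,v_3] + [v_1,v_2].
This gives a 6×4 integer matrix of rank 3; reducing to Smith normal form yields diagonal entries (1,1,1).

The boundary map ∂_3: C_3 → C_2 sends each 3-simplex σ to the alternating sum Σ_i (−1)^i (σ with its i-th vertex removed). For instance
  ∂[v_0,v_1,v_2,v_3] = [v_1,v_2,v_3] − [v_0,v_2,v_3] + [v_0,v_1,v_3] − [v_0,v_1,v_2].
As a 4×1 matrix over Z this has rank 1, with invariant factors (1).

Now H_k = ker ∂_k / im ∂_{k+1}, so:

  H_3: rank ker ∂_3 − rank ∂_4 = (1 − 1) − 0 = 0, and there is no ∂_4, so H_3 = 0.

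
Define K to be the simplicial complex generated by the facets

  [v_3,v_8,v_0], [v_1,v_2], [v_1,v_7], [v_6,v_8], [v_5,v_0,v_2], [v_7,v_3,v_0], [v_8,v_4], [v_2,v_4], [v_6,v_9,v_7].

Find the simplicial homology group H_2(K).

H_2 = 0.

K has 10 vertices, 16 edges, 4 triangles.
rank ∂_2 = 4, rank ∂_3 = 0 ⇒ b_2 = 4 − 4 − 0 = 0. So H_2 ≅ 0.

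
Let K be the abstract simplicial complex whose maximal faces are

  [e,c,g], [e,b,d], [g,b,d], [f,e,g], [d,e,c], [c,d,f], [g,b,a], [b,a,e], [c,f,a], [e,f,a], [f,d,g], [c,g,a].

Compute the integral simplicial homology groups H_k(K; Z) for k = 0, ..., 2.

Order the vertices as a < b < c < d < e < f < g. Listing each simplex with vertices in this order, K has dimension 2 with simplices:

  0-simplices (7): a, b, c, d, e, f, g
  1-simplices (18): ab, ac, ae, af, ag, bd, be, bg, cd, ce, cf, cg, de, df, dg, ef, eg, fg
  2-simplices (12): abe, abg, acf, acg, aef, bde, bdg, cde, cdf, ceg, dfg, efg

giving chain groups C_0 ≅ Z^7, C_1 ≅ Z^18, C_2 ≅ Z^12.

∂_1: C_1 → C_0 maps an edge to its endpoints' difference, ∂[p,q] = q − p. For instance
  ∂fg = g − f.
The resulting 7×18 matrix has rank 6, and its Smith normal form has invariant factors (1,1,1,1,1,1).

Boundary ∂_2: C_2 → C_1 maps a triangle to the signed sum of its edges. For instance
  ∂cde = de − ce + cd,
  ∂acg = cg − ag + ac.
The resulting 18×12 matrix has rank 12, and its Smith normal form has invariant factors (1,1,1,1,1,1,1,1,1,1,1,2).

Reading off H_k = ker ∂_k / im ∂_{k+1}:

  H_0: rank C_0 − rank ∂_1 = 7 − 6 = 1, and the invariant factors of ∂_1 are all 1, so H_0 = Z.
  H_1: rank ker ∂_1 − rank ∂_2 = (18 − 6) − 12 = 0, and ∂_2 has invariant factor 2 > 1, so H_1 = Z/2.
  H_2: rank ker ∂_2 − rank ∂_3 = (12 − 12) − 0 = 0, and there is no ∂_3, so H_2 = 0.

(K is a triangulation of the real projective plane RP^2.)

H_0 ≅ Z,  H_1 ≅ Z/2,  H_2 = 0.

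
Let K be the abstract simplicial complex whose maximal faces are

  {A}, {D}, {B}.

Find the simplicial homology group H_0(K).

We work with the vertex ordering A < B < D. The simplices of K, each written with vertices in increasing order, are:

  0-simplices (3): A, B, D

giving chain groups C_0 ≅ Z^3.

Reading off H_k = ker ∂_k / im ∂_{k+1}:

  H_0: rank C_0 − rank ∂_1 = 3 − 0 = 3, and there is no ∂_1, so H_0 = Z^3.

H_0 = Z^3.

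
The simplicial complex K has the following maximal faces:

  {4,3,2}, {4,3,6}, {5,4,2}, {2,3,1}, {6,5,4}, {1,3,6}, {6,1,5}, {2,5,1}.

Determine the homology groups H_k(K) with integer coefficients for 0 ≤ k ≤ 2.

We work with the vertex ordering 1 < 2 < 3 < 4 < 5 < 6. The simplices of K, each written with vertices in increasing order, are:

  0-simplices (6): [1], [2], [3], [4], [5], [6]
  1-simplices (12): [1,2], [1,3], [1,5], [1,6], [2,3], [2,4], [2,5], [3,4], [3,6], [4,5], [4,6], [5,6]
  2-simplices (8): [1,2,3], [1,2,5], [1,3,6], [1,5,6], [2,3,4], [2,4,5], [3,4,6], [4,5,6]

giving chain groups C_0 ≅ Z^6, C_1 ≅ Z^12, C_2 ≅ Z^8.

∂_1: C_1 → C_0 sends each edge [p,q] (with p < q) to q − p.
This gives a 6×12 integer matrix of rank 5; reducing to Smith normal form yields diagonal entries (1,1,1,1,1).

The boundary map ∂_2: C_2 → C_1 acts by ∂[p,q,r] = [q,r] − [p,r] + [p,q]. For instance
  ∂[2,3,4] = [3,4] − [2,4] + [2,3],
  ∂[1,2,3] = [2,3] − [1,3] + [1,2].
As a 12×8 matrix over Z this has rank 7, with invariant factors (1,1,1,1,1,1,1).

Computing H_k = (kernel of ∂_k) / (image of ∂_{k+1}):

  H_0: rank C_0 − rank ∂_1 = 6 − 5 = 1, and the invariant factors of ∂_1 are all 1, so H_0 = Z.
  H_1: rank ker ∂_1 − rank ∂_2 = (12 − 5) − 7 = 0, and the invariant factors of ∂_2 are all 1, so H_1 = 0.
  H_2: rank ker ∂_2 − rank ∂_3 = (8 − 7) − 0 = 1, and there is no ∂_3, so H_2 = Z.

(K is a triangulation of the 2-sphere S^2.)

H_0 = Z,  H_1 = 0,  H_2 = Z.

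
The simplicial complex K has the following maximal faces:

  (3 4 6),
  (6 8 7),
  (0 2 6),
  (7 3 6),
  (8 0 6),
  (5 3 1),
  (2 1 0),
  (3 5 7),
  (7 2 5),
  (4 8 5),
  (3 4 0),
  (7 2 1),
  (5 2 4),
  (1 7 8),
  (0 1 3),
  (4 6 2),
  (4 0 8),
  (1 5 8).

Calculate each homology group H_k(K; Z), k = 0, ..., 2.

H_0 ≅ Z,  H_1 ≅ Z ⊕ Z/2,  H_2 = 0.

Order the vertices as 0 < 1 < 2 < 3 < 4 < 5 < 6 < 7 < 8. Listing each simplex with vertices in this order, K has dimension 2 with simplices:

  0-simplices (9): [0], [1], [2], [3], [4], [5], [6], [7], [8]
  1-simplices (27): (27 of them)
  2-simplices (18): [0,1,2], [0,1,3], [0,2,6], [0,3,4], [0,4,8], [0,6,8], [1,2,7], [1,3,5], [1,5,8], [1,7,8], [2,4,5], [2,4,6], [2,5,7], [3,4,6], [3,5,7], [3,6,7], [4,5,8], [6,7,8]

so the chain groups are C_0 ≅ Z^9, C_1 ≅ Z^27, C_2 ≅ Z^18.

Boundary ∂_1: C_1 → C_0 maps an edge to its endpoints' difference, ∂[p,q] = q − p. For instance
  ∂[3,7] = [7] − [3].
As a 9×27 matrix over Z this has rank 8, with invariant factors (1,1,1,1,1,1,1,1).

The boundary map ∂_2: C_2 → C_1 maps a triangle to the signed sum of its edges. For instance
  ∂[3,6,7] = [6,7] − [3,7] + [3,6],
  ∂[3,4,6] = [4,6] − [3,6] + [3,4].
The 27×18 boundary matrix has rank 18 and Smith normal form diag(1,1,1,1,1,1,1,1,1,1,1,1,1,1,1,1,1,2).

Reading off H_k = ker ∂_k / im ∂_{k+1}:

  H_0: rank C_0 − rank ∂_1 = 9 − 8 = 1, and the invariant factors of ∂_1 are all 1, so H_0 = Z.
  H_1: rank ker ∂_1 − rank ∂_2 = (27 − 8) − 18 = 1, and ∂_2 has invariant factor 2 > 1, so H_1 = Z ⊕ Z/2.
  H_2: rank ker ∂_2 − rank ∂_3 = (18 − 18) − 0 = 0, and there is no ∂_3, so H_2 = 0.

As a check, the Euler characteristic is 9 − 27 + 18 = 0, which agrees with 1 − 1 + 0 = 0.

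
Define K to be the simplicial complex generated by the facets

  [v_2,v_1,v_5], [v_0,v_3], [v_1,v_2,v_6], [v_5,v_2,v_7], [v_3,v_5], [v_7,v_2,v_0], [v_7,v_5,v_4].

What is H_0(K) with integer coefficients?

H_0 = Z.

Take the total order v_0 < v_1 < v_2 < v_3 < v_4 < v_5 < v_6 < v_7 on the vertex set. Then K (dimension 2) consists of the simplices:

  0-simplices (8): [v_0], [v_1], [v_2], [v_3], [v_4], [v_5], [v_6], [v_7]
  1-simplices (13): [v_0,v_2], [v_0,v_3], [v_0,v_7], [v_1,v_2], [v_1,v_5], [v_1,v_6], [v_2,v_5], [v_2,v_6], [v_2,v_7], [v_3,v_5], [v_4,v_5], [v_4,v_7], [v_5,v_7]
  2-simplices (5): [v_0,v_2,v_7], [v_1,v_2,v_5], [v_1,v_2,v_6], [v_2,v_5,v_7], [v_4,v_5,v_7]

giving chain groups C_0 ≅ Z^8, C_1 ≅ Z^13, C_2 ≅ Z^5.

The boundary map ∂_1: C_1 → C_0 is given by ∂[p,q] = [q] − [p].
The 8×13 boundary matrix has rank 7 and Smith normal form diag(1,1,1,1,1,1,1).

The boundary map ∂_2: C_2 → C_1 maps a triangle to the signed sum of its edges. For instance
  ∂[v_4,v_5,v_7] = [v_5,v_7] − [v_4,v_7] + [v_4,v_5],
  ∂[v_0,v_2,v_7] = [v_2,v_7] − [v_0,v_7] + [v_0,v_2].
This gives a 13×5 integer matrix of rank 5; reducing to Smith normal form yields diagonal entries (1,1,1,1,1).

Computing H_k = (kernel of ∂_k) / (image of ∂_{k+1}):

  H_0: rank C_0 − rank ∂_1 = 8 − 7 = 1, and the invariant factors of ∂_1 are all 1, so H_0 ≅ Z.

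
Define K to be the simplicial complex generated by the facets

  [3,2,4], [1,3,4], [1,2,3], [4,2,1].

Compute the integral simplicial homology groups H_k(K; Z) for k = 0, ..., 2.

Fix the vertex order 1 < 2 < 3 < 4 and write every simplex with vertices in increasing order. Then dim K = 2 and the simplices of K are:

  0-simplices (4): [1], [2], [3], [4]
  1-simplices (6): [1,2], [1,3], [1,4], [2,3], [2,4], [3,4]
  2-simplices (4): [1,2,3], [1,2,4], [1,3,4], [2,3,4]

so the chain groups are C_0 ≅ Z^4, C_1 ≅ Z^6, C_2 ≅ Z^4.

∂_1: C_1 → C_0 maps an edge to its endpoints' difference, ∂[p,q] = q − p. For instance
  ∂[1,3] = [3] − [1].
The resulting 4×6 matrix has rank 3, and its Smith normal form has invariant factors (1,1,1).

The boundary map ∂_2: C_2 → C_1 maps a triangle to the signed sum of its edges. For instance
  ∂[2,3,4] = [3,4] − [2,4] + [2,3],
  ∂[1,3,4] = [3,4] − [1,4] + [1,3].
As a 6×4 matrix over Z this has rank 3, with invariant factors (1,1,1).

Computing H_k = (kernel of ∂_k) / (image of ∂_{k+1}):

  H_0: rank C_0 − rank ∂_1 = 4 − 3 = 1, and the invariant factors of ∂_1 are all 1, so H_0 ≅ Z.
  H_1: rank ker ∂_1 − rank ∂_2 = (6 − 3) − 3 = 0, and the invariant factors of ∂_2 are all 1, so H_1 ≅ 0.
  H_2: rank ker ∂_2 − rank ∂_3 = (4 − 3) − 0 = 1, and there is no ∂_3, so H_2 ≅ Z.

(K is a triangulation of the 2-sphere S^2.)

H_0 ≅ Z,  H_1 = 0,  H_2 ≅ Z.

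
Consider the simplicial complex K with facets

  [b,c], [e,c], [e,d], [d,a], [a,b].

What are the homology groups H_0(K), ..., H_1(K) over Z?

H_0 = Z,  H_1 = Z.

We work with the vertex ordering a < b < c < d < e. The simplices of K, each written with vertices in increasing order, are:

  0-simplices (5): a, b, c, d, e
  1-simplices (5): ab, ad, bc, ce, de

Hence C_0 ≅ Z^5, C_1 ≅ Z^5.

The boundary map ∂_1: C_1 → C_0 is given by ∂[p,q] = [q] − [p].
As a 5×5 matrix over Z this has rank 4, with invariant factors (1,1,1,1).

Computing H_k = (kernel of ∂_k) / (image of ∂_{k+1}):

  H_0: rank C_0 − rank ∂_1 = 5 − 4 = 1, and the invariant factors of ∂_1 are all 1, so H_0 ≅ Z.
  H_1: rank ker ∂_1 − rank ∂_2 = (5 − 4) − 0 = 1, and there is no ∂_2, so H_1 ≅ Z.

As a check, the Euler characteristic is 5 − 5 = 0, which agrees with 1 − 1 = 0.
(K is a triangulation of the circle S^1.)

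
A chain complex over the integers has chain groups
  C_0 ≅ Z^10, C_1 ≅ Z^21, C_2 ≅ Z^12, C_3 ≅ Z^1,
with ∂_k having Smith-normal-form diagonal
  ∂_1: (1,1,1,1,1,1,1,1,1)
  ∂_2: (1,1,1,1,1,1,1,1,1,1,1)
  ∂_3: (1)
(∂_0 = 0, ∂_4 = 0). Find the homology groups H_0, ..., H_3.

H_0: b_0 = 10 − 0 − 9 = 1; torsion from ∂_1 factors > 1: none. So H_0 = Z.
H_1: b_1 = 21 − 9 − 11 = 1; torsion from ∂_2 factors > 1: none. So H_1 = Z.
H_2: b_2 = 12 − 11 − 1 = 0; torsion from ∂_3 factors > 1: none. So H_2 = 0.
H_3: b_3 = 1 − 1 − 0 = 0; torsion from ∂_4 factors > 1: none. So H_3 = 0.

H_0 = Z,  H_1 = Z,  H_2 = 0,  H_3 = 0.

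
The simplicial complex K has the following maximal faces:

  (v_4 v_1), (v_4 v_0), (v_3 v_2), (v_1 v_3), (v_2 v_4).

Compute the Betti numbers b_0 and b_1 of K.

Take the total order v_0 < v_1 < v_2 < v_3 < v_4 on the vertex set. Then K (dimension 1) consists of the simplices:

  0-simplices (5): [v_0], [v_1], [v_2], [v_3], [v_4]
  1-simplices (5): [v_0,v_4], [v_1,v_3], [v_1,v_4], [v_2,v_3], [v_2,v_4]

giving chain groups C_0 ≅ Z^5, C_1 ≅ Z^5.

Boundary ∂_1: C_1 → C_0 maps an edge to its endpoints' difference, ∂[p,q] = q − p. For instance
  ∂[v_0,v_4] = [v_4] − [v_0].
As a 5×5 matrix over Z this has rank 4, with invariant factors (1,1,1,1).

Reading off H_k = ker ∂_k / im ∂_{k+1}:

  H_0: rank C_0 − rank ∂_1 = 5 − 4 = 1, and the invariant factors of ∂_1 are all 1, so H_0 = Z.
  H_1: rank ker ∂_1 − rank ∂_2 = (5 − 4) − 0 = 1, and there is no ∂_2, so H_1 = Z.

As a check, the Euler characteristic is 5 − 5 = 0, which agrees with 1 − 1 = 0.

Hence the Betti numbers are b_0 = 1, b_1 = 1.

b_0 = 1, b_1 = 1.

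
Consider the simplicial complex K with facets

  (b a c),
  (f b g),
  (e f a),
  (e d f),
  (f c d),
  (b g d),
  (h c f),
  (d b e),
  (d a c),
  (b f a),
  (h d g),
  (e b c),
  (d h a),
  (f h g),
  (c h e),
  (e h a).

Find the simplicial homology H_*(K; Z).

Take the total order a < b < c < d < e < f < g < h on the vertex set. Then K (dimension 2) consists of the simplices:

  0-simplices (8): a, b, c, d, e, f, g, h
  1-simplices (24): ab, ac, ad, ae, af, ah, bc, bd, be, bf, bg, cd, ce, cf, ch, de, df, dg, dh, ef, eh, fg, fh, gh
  2-simplices (16): abc, abf, acd, adh, aef, aeh, bce, bde, bdg, bfg, cdf, ceh, cfh, def, dgh, fgh

giving chain groups C_0 ≅ Z^8, C_1 ≅ Z^24, C_2 ≅ Z^16.

Boundary ∂_1: C_1 → C_0 maps an edge to its endpoints' difference, ∂[p,q] = q − p.
This gives a 8×24 integer matrix of rank 7; reducing to Smith normal form yields diagonal entries (1,1,1,1,1,1,1).

The boundary map ∂_2: C_2 → C_1 acts by ∂[p,q,r] = [q,r] − [p,r] + [p,q]. For instance
  ∂bce = ce − be + bc,
  ∂cdf = df − cf + cd.
As a 24×16 matrix over Z this has rank 15, with invariant factors (1,1,1,1,1,1,1,1,1,1,1,1,1,1,1).

Now H_k = ker ∂_k / im ∂_{k+1}, so:

  H_0: rank C_0 − rank ∂_1 = 8 − 7 = 1, and the invariant factors of ∂_1 are all 1, so H_0 = Z.
  H_1: rank ker ∂_1 − rank ∂_2 = (24 − 7) − 15 = 2, and the invariant factors of ∂_2 are all 1, so H_1 = Z^2.
  H_2: rank ker ∂_2 − rank ∂_3 = (16 − 15) − 0 = 1, and there is no ∂_3, so H_2 = Z.

As a check, the Euler characteristic is 8 − 24 + 16 = 0, which agrees with 1 − 2 + 1 = 0.

H_0 = Z,  H_1 = Z^2,  H_2 = Z.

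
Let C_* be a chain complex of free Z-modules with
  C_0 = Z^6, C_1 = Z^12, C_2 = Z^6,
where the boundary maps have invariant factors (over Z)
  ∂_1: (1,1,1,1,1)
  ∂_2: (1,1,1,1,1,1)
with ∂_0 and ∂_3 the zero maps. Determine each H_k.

H_0 = Z,  H_1 = Z,  H_2 = 0.

H_0: b_0 = 6 − 0 − 5 = 1; torsion from ∂_1 factors > 1: none. So H_0 = Z.
H_1: b_1 = 12 − 5 − 6 = 1; torsion from ∂_2 factors > 1: none. So H_1 = Z.
H_2: b_2 = 6 − 6 − 0 = 0; torsion from ∂_3 factors > 1: none. So H_2 = 0.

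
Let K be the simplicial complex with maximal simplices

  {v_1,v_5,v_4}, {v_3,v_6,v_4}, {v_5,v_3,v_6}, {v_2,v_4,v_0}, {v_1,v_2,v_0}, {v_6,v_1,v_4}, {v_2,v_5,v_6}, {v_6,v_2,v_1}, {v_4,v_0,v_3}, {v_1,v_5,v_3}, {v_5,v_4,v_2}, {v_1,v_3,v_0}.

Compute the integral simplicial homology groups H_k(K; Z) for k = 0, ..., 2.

Fix the vertex order v_0 < v_1 < v_2 < v_3 < v_4 < v_5 < v_6 and write every simplex with vertices in increasing order. Then dim K = 2 and the simplices of K are:

  0-simplices (7): [v_0], [v_1], [v_2], [v_3], [v_4], [v_5], [v_6]
  1-simplices (18): (18 of them)
  2-simplices (12): (12 of them)

Hence C_0 ≅ Z^7, C_1 ≅ Z^18, C_2 ≅ Z^12.

Boundary ∂_1: C_1 → C_0 sends each edge [p,q] (with p < q) to q − p.
The 7×18 boundary matrix has rank 6 and Smith normal form diag(1,1,1,1,1,1).

∂_2: C_2 → C_1 acts by ∂[p,q,r] = [q,r] − [p,r] + [p,q]. For instance
  ∂[v_0,v_2,v_4] = [v_2,v_4] − [v_0,v_4] + [v_0,v_2],
  ∂[v_1,v_4,v_6] = [v_4,v_6] − [v_1,v_6] + [v_1,v_4].
The 18×12 boundary matrix has rank 12 and Smith normal form diag(1,1,1,1,1,1,1,1,1,1,1,2).

Computing H_k = (kernel of ∂_k) / (image of ∂_{k+1}):

  H_0: rank C_0 − rank ∂_1 = 7 − 6 = 1, and the invariant factors of ∂_1 are all 1, so H_0 ≅ Z.
  H_1: rank ker ∂_1 − rank ∂_2 = (18 − 6) − 12 = 0, and ∂_2 has invariant factor 2 > 1, so H_1 ≅ Z/2.
  H_2: rank ker ∂_2 − rank ∂_3 = (12 − 12) − 0 = 0, and there is no ∂_3, so H_2 ≅ 0.

H_0 = Z,  H_1 = Z/2,  H_2 = 0.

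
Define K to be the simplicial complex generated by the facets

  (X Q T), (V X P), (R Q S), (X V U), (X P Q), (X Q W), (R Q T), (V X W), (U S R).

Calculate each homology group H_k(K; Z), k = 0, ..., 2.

Fix the vertex order P < Q < R < S < T < U < V < W < X and write every simplex with vertices in increasing order. Then dim K = 2 and the simplices of K are:

  0-simplices (9): P, Q, R, S, T, U, V, W, X
  1-simplices (18): PQ, PV, PX, QR, QS, QT, QW, QX, RS, RT, RU, SU, TX, UV, UX, VW, VX, WX
  2-simplices (9): PQX, PVX, QRS, QRT, QTX, QWX, RSU, UVX, VWX

giving chain groups C_0 ≅ Z^9, C_1 ≅ Z^18, C_2 ≅ Z^9.

∂_1: C_1 → C_0 maps an edge to its endpoints' difference, ∂[p,q] = q − p. For instance
  ∂UV = V − U.
As a 9×18 matrix over Z this has rank 8, with invariant factors (1,1,1,1,1,1,1,1).

∂_2: C_2 → C_1 sends each 2-simplex [p,q,r] to [q,r] − [p,r] + [p,q]. For instance
  ∂RSU = SU − RU + RS,
  ∂QTX = TX − QX + QT.
The resulting 18×9 matrix has rank 9, and its Smith normal form has invariant factors (1,1,1,1,1,1,1,1,1).

From H_k ≅ ker(∂_k) / im(∂_{k+1}) we obtain:

  H_0: rank C_0 − rank ∂_1 = 9 − 8 = 1, and the invariant factors of ∂_1 are all 1, so H_0 ≅ Z.
  H_1: rank ker ∂_1 − rank ∂_2 = (18 − 8) − 9 = 1, and the invariant factors of ∂_2 are all 1, so H_1 ≅ Z.
  H_2: rank ker ∂_2 − rank ∂_3 = (9 − 9) − 0 = 0, and there is no ∂_3, so H_2 ≅ 0.

As a check, the Euler characteristic is 9 − 18 + 9 = 0, which agrees with 1 − 1 + 0 = 0.

H_0 ≅ Z,  H_1 ≅ Z,  H_2 = 0.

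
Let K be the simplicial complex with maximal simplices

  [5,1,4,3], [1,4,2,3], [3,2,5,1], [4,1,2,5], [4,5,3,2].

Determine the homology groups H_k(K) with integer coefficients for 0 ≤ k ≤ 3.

H_0 ≅ Z,  H_1 = 0,  H_2 = 0,  H_3 ≅ Z.

Take the total order 1 < 2 < 3 < 4 < 5 on the vertex set. Then K (dimension 3) consists of the simplices:

  0-simplices (5): [1], [2], [3], [4], [5]
  1-simplices (10): [1,2], [1,3], [1,4], [1,5], [2,3], [2,4], [2,5], [3,4], [3,5], [4,5]
  2-simplices (10): [1,2,3], [1,2,4], [1,2,5], [1,3,4], [1,3,5], [1,4,5], [2,3,4], [2,3,5], [2,4,5], [3,4,5]
  3-simplices (5): [1,2,3,4], [1,2,3,5], [1,2,4,5], [1,3,4,5], [2,3,4,5]

so the chain groups are C_0 ≅ Z^5, C_1 ≅ Z^10, C_2 ≅ Z^10, C_3 ≅ Z^5.

The boundary map ∂_1: C_1 → C_0 is given by ∂[p,q] = [q] − [p]. For instance
  ∂[1,3] = [3] − [1].
As a 5×10 matrix over Z this has rank 4, with invariant factors (1,1,1,1).

∂_2: C_2 → C_1 maps a triangle to the signed sum of its edges. For instance
  ∂[1,2,4] = [2,4] − [1,4] + [1,2],
  ∂[2,3,4] = [3,4] − [2,4] + [2,3].
This gives a 10×10 integer matrix of rank 6; reducing to Smith normal form yields diagonal entries (1,1,1,1,1,1).

The boundary map ∂_3: C_3 → C_2 sends each 3-simplex σ to the alternating sum Σ_i (−1)^i (σ with its i-th vertex removed). For instance
  ∂[2,3,4,5] = [3,4,5] − [2,4,5] + [2,3,5] − [2,3,4],
  ∂[1,2,4,5] = [2,4,5] − [1,4,5] + [1,2,5] − [1,2,4].
This gives a 10×5 integer matrix of rank 4; reducing to Smith normal form yields diagonal entries (1,1,1,1).

From H_k ≅ ker(∂_k) / im(∂_{k+1}) we obtain:

  H_0: rank C_0 − rank ∂_1 = 5 − 4 = 1, and the invariant factors of ∂_1 are all 1, so H_0 = Z.
  H_1: rank ker ∂_1 − rank ∂_2 = (10 − 4) − 6 = 0, and the invariant factors of ∂_2 are all 1, so H_1 = 0.
  H_2: rank ker ∂_2 − rank ∂_3 = (10 − 6) − 4 = 0, and the invariant factors of ∂_3 are all 1, so H_2 = 0.
  H_3: rank ker ∂_3 − rank ∂_4 = (5 − 4) − 0 = 1, and there is no ∂_4, so H_3 = Z.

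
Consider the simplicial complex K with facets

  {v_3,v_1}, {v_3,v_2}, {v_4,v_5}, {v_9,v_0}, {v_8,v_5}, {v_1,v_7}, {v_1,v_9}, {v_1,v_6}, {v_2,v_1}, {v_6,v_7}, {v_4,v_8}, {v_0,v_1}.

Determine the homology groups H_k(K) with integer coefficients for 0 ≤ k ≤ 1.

H_0 = Z^2,  H_1 = Z^4.

Order the vertices as v_0 < v_1 < v_2 < v_3 < v_4 < v_5 < v_6 < v_7 < v_8 < v_9. Listing each simplex with vertices in this order, K has dimension 1 with simplices:

  0-simplices (10): [v_0], [v_1], [v_2], [v_3], [v_4], [v_5], [v_6], [v_7], [v_8], [v_9]
  1-simplices (12): [v_0,v_1], [v_0,v_9], [v_1,v_2], [v_1,v_3], [v_1,v_6], [v_1,v_7], [v_1,v_9], [v_2,v_3], [v_4,v_5], [v_4,v_8], [v_5,v_8], [v_6,v_7]

so the chain groups are C_0 ≅ Z^10, C_1 ≅ Z^12.

∂_1: C_1 → C_0 is given by ∂[p,q] = [q] − [p].
This gives a 10×12 integer matrix of rank 8; reducing to Smith normal form yields diagonal entries (1,1,1,1,1,1,1,1).

Now H_k = ker ∂_k / im ∂_{k+1}, so:

  H_0: rank C_0 − rank ∂_1 = 10 − 8 = 2, and the invariant factors of ∂_1 are all 1, so H_0 = Z^2.
  H_1: rank ker ∂_1 − rank ∂_2 = (12 − 8) − 0 = 4, and there is no ∂_2, so H_1 = Z^4.

As a check, the Euler characteristic is 10 − 12 = -2, which agrees with 2 − 4 = -2.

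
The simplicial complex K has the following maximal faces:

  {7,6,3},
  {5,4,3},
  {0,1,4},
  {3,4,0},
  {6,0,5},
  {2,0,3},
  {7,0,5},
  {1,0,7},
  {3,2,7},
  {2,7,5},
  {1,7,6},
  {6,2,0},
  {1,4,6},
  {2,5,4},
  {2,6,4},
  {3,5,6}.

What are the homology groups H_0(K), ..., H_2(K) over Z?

H_0 ≅ Z,  H_1 ≅ Z^2,  H_2 ≅ Z.

Fix the vertex order 0 < 1 < 2 < 3 < 4 < 5 < 6 < 7 and write every simplex with vertices in increasing order. Then dim K = 2 and the simplices of K are:

  0-simplices (8): [0], [1], [2], [3], [4], [5], [6], [7]
  1-simplices (24): (24 of them)
  2-simplices (16): [0,1,4], [0,1,7], [0,2,3], [0,2,6], [0,3,4], [0,5,6], [0,5,7], [1,4,6], [1,6,7], [2,3,7], [2,4,5], [2,4,6], [2,5,7], [3,4,5], [3,5,6], [3,6,7]

Hence C_0 ≅ Z^8, C_1 ≅ Z^24, C_2 ≅ Z^16.

Boundary ∂_1: C_1 → C_0 maps an edge to its endpoints' difference, ∂[p,q] = q − p.
This gives a 8×24 integer matrix of rank 7; reducing to Smith normal form yields diagonal entries (1,1,1,1,1,1,1).

The boundary map ∂_2: C_2 → C_1 acts by ∂[p,q,r] = [q,r] − [p,r] + [p,q]. For instance
  ∂[2,4,6] = [4,6] − [2,6] + [2,4],
  ∂[0,5,7] = [5,7] − [0,7] + [0,5].
As a 24×16 matrix over Z this has rank 15, with invariant factors (1,1,1,1,1,1,1,1,1,1,1,1,1,1,1).

Computing H_k = (kernel of ∂_k) / (image of ∂_{k+1}):

  H_0: rank C_0 − rank ∂_1 = 8 − 7 = 1, and the invariant factors of ∂_1 are all 1, so H_0 ≅ Z.
  H_1: rank ker ∂_1 − rank ∂_2 = (24 − 7) − 15 = 2, and the invariant factors of ∂_2 are all 1, so H_1 ≅ Z^2.
  H_2: rank ker ∂_2 − rank ∂_3 = (16 − 15) − 0 = 1, and there is no ∂_3, so H_2 ≅ Z.

(K is a triangulation of the torus T^2.)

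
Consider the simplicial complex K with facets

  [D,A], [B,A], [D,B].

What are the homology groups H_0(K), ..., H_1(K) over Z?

H_0 ≅ Z,  H_1 ≅ Z.

We work with the vertex ordering A < B < D. The simplices of K, each written with vertices in increasing order, are:

  0-simplices (3): A, B, D
  1-simplices (3): AB, AD, BD

Hence C_0 ≅ Z^3, C_1 ≅ Z^3.

The boundary map ∂_1: C_1 → C_0 maps an edge to its endpoints' difference, ∂[p,q] = q − p.
The resulting 3×3 matrix has rank 2, and its Smith normal form has invariant factors (1,1).

Computing H_k = (kernel of ∂_k) / (image of ∂_{k+1}):

  H_0: rank C_0 − rank ∂_1 = 3 − 2 = 1, and the invariant factors of ∂_1 are all 1, so H_0 ≅ Z.
  H_1: rank ker ∂_1 − rank ∂_2 = (3 − 2) − 0 = 1, and there is no ∂_2, so H_1 ≅ Z.

As a check, the Euler characteristic is 3 − 3 = 0, which agrees with 1 − 1 = 0.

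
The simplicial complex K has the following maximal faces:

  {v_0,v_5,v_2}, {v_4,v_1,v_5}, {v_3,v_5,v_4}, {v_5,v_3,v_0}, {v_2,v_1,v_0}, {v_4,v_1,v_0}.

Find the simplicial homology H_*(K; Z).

H_0 = Z,  H_1 = Z,  H_2 = 0.

Order the vertices as v_0 < v_1 < v_2 < v_3 < v_4 < v_5. Listing each simplex with vertices in this order, K has dimension 2 with simplices:

  0-simplices (6): [v_0], [v_1], [v_2], [v_3], [v_4], [v_5]
  1-simplices (12): [v_0,v_1], [v_0,v_2], [v_0,v_3], [v_0,v_4], [v_0,v_5], [v_1,v_2], [v_1,v_4], [v_1,v_5], [v_2,v_5], [v_3,v_4], [v_3,v_5], [v_4,v_5]
  2-simplices (6): [v_0,v_1,v_2], [v_0,v_1,v_4], [v_0,v_2,v_5], [v_0,v_3,v_5], [v_1,v_4,v_5], [v_3,v_4,v_5]

giving chain groups C_0 ≅ Z^6, C_1 ≅ Z^12, C_2 ≅ Z^6.

The boundary map ∂_1: C_1 → C_0 maps an edge to its endpoints' difference, ∂[p,q] = q − p. For instance
  ∂[v_3,v_4] = [v_4] − [v_3].
This gives a 6×12 integer matrix of rank 5; reducing to Smith normal form yields diagonal entries (1,1,1,1,1).

The boundary map ∂_2: C_2 → C_1 acts by ∂[p,q,r] = [q,r] − [p,r] + [p,q]. For instance
  ∂[v_1,v_4,v_5] = [v_4,v_5] − [v_1,v_5] + [v_1,v_4],
  ∂[v_0,v_2,v_5] = [v_2,v_5] − [v_0,v_5] + [v_0,v_2].
The 12×6 boundary matrix has rank 6 and Smith normal form diag(1,1,1,1,1,1).

Reading off H_k = ker ∂_k / im ∂_{k+1}:

  H_0: rank C_0 − rank ∂_1 = 6 − 5 = 1, and the invariant factors of ∂_1 are all 1, so H_0 ≅ Z.
  H_1: rank ker ∂_1 − rank ∂_2 = (12 − 5) − 6 = 1, and the invariant factors of ∂_2 are all 1, so H_1 ≅ Z.
  H_2: rank ker ∂_2 − rank ∂_3 = (6 − 6) − 0 = 0, and there is no ∂_3, so H_2 ≅ 0.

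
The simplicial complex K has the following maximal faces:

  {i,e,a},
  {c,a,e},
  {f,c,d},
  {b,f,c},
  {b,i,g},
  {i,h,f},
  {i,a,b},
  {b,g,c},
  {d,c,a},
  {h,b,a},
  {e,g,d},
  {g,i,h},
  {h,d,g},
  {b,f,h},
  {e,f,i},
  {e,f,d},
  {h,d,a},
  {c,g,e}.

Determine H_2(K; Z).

H_2 ≅ 0.

We work with the vertex ordering a < b < c < d < e < f < g < h < i. The simplices of K, each written with vertices in increasing order, are:

  0-simplices (9): a, b, c, d, e, f, g, h, i
  1-simplices (27): ab, ac, ad, ae, ah, ai, bc, bf, bg, bh, bi, cd, ce, cf, cg, de, df, dg, dh, ef, eg, ei, fh, fi, gh, gi, hi
  2-simplices (18): abh, abi, acd, ace, adh, aei, bcf, bcg, bfh, bgi, cdf, ceg, def, deg, dgh, efi, fhi, ghi

giving chain groups C_0 ≅ Z^9, C_1 ≅ Z^27, C_2 ≅ Z^18.

Boundary ∂_1: C_1 → C_0 maps an edge to its endpoints' difference, ∂[p,q] = q − p. For instance
  ∂ce = e − c.
The resulting 9×27 matrix has rank 8, and its Smith normal form has invariant factors (1,1,1,1,1,1,1,1).

The boundary map ∂_2: C_2 → C_1 maps a triangle to the signed sum of its edges. For instance
  ∂ace = ce − ae + ac,
  ∂bcf = cf − bf + bc.
This gives a 27×18 integer matrix of rank 18; reducing to Smith normal form yields diagonal entries (1,1,1,1,1,1,1,1,1,1,1,1,1,1,1,1,1,2).

Reading off H_k = ker ∂_k / im ∂_{k+1}:

  H_2: rank ker ∂_2 − rank ∂_3 = (18 − 18) − 0 = 0, and there is no ∂_3, so H_2 = 0.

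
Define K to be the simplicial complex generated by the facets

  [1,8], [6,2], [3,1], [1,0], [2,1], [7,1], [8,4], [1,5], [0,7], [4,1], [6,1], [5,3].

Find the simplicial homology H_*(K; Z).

K has 9 vertices, 12 edges.
rank ∂_0 = 0, rank ∂_1 = 8 ⇒ b_0 = 9 − 0 − 8 = 1; all invariant factors of ∂_1 are 1 so no torsion. So H_0 = Z.
rank ∂_1 = 8, rank ∂_2 = 0 ⇒ b_1 = 12 − 8 − 0 = 4. So H_1 = Z^4.

H_0 = Z,  H_1 = Z^4.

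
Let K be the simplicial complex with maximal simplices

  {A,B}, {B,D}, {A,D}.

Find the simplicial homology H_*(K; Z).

H_0 = Z,  H_1 = Z.

Fix the vertex order A < B < D and write every simplex with vertices in increasing order. Then dim K = 1 and the simplices of K are:

  0-simplices (3): A, B, D
  1-simplices (3): AB, AD, BD

so the chain groups are C_0 ≅ Z^3, C_1 ≅ Z^3.

The boundary map ∂_1: C_1 → C_0 sends each edge [p,q] (with p < q) to q − p.
The 3×3 boundary matrix has rank 2 and Smith normal form diag(1,1).

From H_k ≅ ker(∂_k) / im(∂_{k+1}) we obtain:

  H_0: rank C_0 − rank ∂_1 = 3 − 2 = 1, and the invariant factors of ∂_1 are all 1, so H_0 ≅ Z.
  H_1: rank ker ∂_1 − rank ∂_2 = (3 − 2) − 0 = 1, and there is no ∂_2, so H_1 ≅ Z.

(K is a triangulation of the circle S^1.)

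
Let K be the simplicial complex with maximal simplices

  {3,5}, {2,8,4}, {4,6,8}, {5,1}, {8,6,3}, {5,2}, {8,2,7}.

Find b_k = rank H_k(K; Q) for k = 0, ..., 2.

Order the vertices as 1 < 2 < 3 < 4 < 5 < 6 < 7 < 8. Listing each simplex with vertices in this order, K has dimension 2 with simplices:

  0-simplices (8): [1], [2], [3], [4], [5], [6], [7], [8]
  1-simplices (12): [1,5], [2,4], [2,5], [2,7], [2,8], [3,5], [3,6], [3,8], [4,6], [4,8], [6,8], [7,8]
  2-simplices (4): [2,4,8], [2,7,8], [3,6,8], [4,6,8]

Hence C_0 ≅ Z^8, C_1 ≅ Z^12, C_2 ≅ Z^4.

The boundary map ∂_1: C_1 → C_0 maps an edge to its endpoints' difference, ∂[p,q] = q − p. For instance
  ∂[6,8] = [8] − [6].
The 8×12 boundary matrix has rank 7 and Smith normal form diag(1,1,1,1,1,1,1).

∂_2: C_2 → C_1 maps a triangle to the signed sum of its edges. For instance
  ∂[4,6,8] = [6,8] − [4,8] + [4,6],
  ∂[2,7,8] = [7,8] − [2,8] + [2,7].
This gives a 12×4 integer matrix of rank 4; reducing to Smith normal form yields diagonal entries (1,1,1,1).

Reading off H_k = ker ∂_k / im ∂_{k+1}:

  H_0: rank C_0 − rank ∂_1 = 8 − 7 = 1, and the invariant factors of ∂_1 are all 1, so H_0 ≅ Z.
  H_1: rank ker ∂_1 − rank ∂_2 = (12 − 7) − 4 = 1, and the invariant factors of ∂_2 are all 1, so H_1 ≅ Z.
  H_2: rank ker ∂_2 − rank ∂_3 = (4 − 4) − 0 = 0, and there is no ∂_3, so H_2 ≅ 0.

Hence the Betti numbers are b_0 = 1, b_1 = 1, b_2 = 0.

b_0 = 1, b_1 = 1, b_2 = 0.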